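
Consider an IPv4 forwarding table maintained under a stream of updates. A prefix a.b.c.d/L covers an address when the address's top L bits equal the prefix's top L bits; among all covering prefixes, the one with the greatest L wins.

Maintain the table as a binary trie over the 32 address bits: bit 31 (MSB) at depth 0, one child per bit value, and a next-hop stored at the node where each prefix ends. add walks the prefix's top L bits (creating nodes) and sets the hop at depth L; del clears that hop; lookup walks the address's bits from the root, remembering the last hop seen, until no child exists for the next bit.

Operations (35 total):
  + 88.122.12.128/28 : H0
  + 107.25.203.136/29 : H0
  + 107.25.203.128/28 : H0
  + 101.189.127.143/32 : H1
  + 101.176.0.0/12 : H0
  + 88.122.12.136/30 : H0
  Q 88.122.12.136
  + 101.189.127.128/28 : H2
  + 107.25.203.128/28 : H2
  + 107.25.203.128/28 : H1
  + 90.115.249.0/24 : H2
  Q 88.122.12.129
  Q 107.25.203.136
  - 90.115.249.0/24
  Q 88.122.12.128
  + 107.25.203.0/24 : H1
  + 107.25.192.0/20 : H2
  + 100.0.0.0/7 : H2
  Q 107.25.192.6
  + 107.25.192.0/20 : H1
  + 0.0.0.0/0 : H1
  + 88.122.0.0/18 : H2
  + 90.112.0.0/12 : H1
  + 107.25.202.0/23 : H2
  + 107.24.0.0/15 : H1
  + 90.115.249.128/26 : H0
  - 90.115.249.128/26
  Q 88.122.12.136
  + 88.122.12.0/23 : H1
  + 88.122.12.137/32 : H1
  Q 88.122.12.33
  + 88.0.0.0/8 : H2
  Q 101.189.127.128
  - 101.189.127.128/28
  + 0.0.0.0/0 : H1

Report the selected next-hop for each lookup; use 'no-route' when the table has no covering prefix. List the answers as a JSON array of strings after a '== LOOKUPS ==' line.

Process each operation:
  add 88.122.12.128/28 -> H0 at depth 28
  add 107.25.203.136/29 -> H0 at depth 29
  add 107.25.203.128/28 -> H0 at depth 28
  add 101.189.127.143/32 -> H1 at depth 32
  add 101.176.0.0/12 -> H0 at depth 12
  add 88.122.12.136/30 -> H0 at depth 30
  lookup 88.122.12.136: bits 010110000111101000001100100010 walk d0:-→d1:-→d2:-→d3:-→d4:-→d5:-→d6:-→d7:-→d8:-→d9:-→d10:-→d11:-→d12:-→d13:-→d14:-→d15:-→d16:-→d17:-→d18:-→d19:-→d20:-→d21:-→d22:-→d23:-→d24:-→d25:-→d26:-→d27:-→d28:H0→d29:-→d30:H0 -> H0
  add 101.189.127.128/28 -> H2 at depth 28
  add 107.25.203.128/28 -> H2 at depth 28
  add 107.25.203.128/28 -> H1 at depth 28
  add 90.115.249.0/24 -> H2 at depth 24
  lookup 88.122.12.129: bits 0101100001111010000011001000 walk d0:-→d1:-→d2:-→d3:-→d4:-→d5:-→d6:-→d7:-→d8:-→d9:-→d10:-→d11:-→d12:-→d13:-→d14:-→d15:-→d16:-→d17:-→d18:-→d19:-→d20:-→d21:-→d22:-→d23:-→d24:-→d25:-→d26:-→d27:-→d28:H0 -> H0
  lookup 107.25.203.136: bits 01101011000110011100101110001 walk d0:-→d1:-→d2:-→d3:-→d4:-→d5:-→d6:-→d7:-→d8:-→d9:-→d10:-→d11:-→d12:-→d13:-→d14:-→d15:-→d16:-→d17:-→d18:-→d19:-→d20:-→d21:-→d22:-→d23:-→d24:-→d25:-→d26:-→d27:-→d28:H1→d29:H0 -> H0
  - 90.115.249.0/24 clear@24
  lookup 88.122.12.128: bits 0101100001111010000011001000 walk d0:-→d1:-→d2:-→d3:-→d4:-→d5:-→d6:-→d7:-→d8:-→d9:-→d10:-→d11:-→d12:-→d13:-→d14:-→d15:-→d16:-→d17:-→d18:-→d19:-→d20:-→d21:-→d22:-→d23:-→d24:-→d25:-→d26:-→d27:-→d28:H0 -> H0
  add 107.25.203.0/24 -> H1 at depth 24
  add 107.25.192.0/20 -> H2 at depth 20
  add 100.0.0.0/7 -> H2 at depth 7
  lookup 107.25.192.6: bits 01101011000110011100 walk d0:-→d1:-→d2:-→d3:-→d4:-→d5:-→d6:-→d7:-→d8:-→d9:-→d10:-→d11:-→d12:-→d13:-→d14:-→d15:-→d16:-→d17:-→d18:-→d19:-→d20:H2 -> H2
  add 107.25.192.0/20 -> H1 at depth 20
  add 0.0.0.0/0 -> H1 at depth 0
  add 88.122.0.0/18 -> H2 at depth 18
  add 90.112.0.0/12 -> H1 at depth 12
  add 107.25.202.0/23 -> H2 at depth 23
  add 107.24.0.0/15 -> H1 at depth 15
  add 90.115.249.128/26 -> H0 at depth 26
  - 90.115.249.128/26 clear@26
  lookup 88.122.12.136: bits 010110000111101000001100100010 walk d0:H1→d1:-→d2:-→d3:-→d4:-→d5:-→d6:-→d7:-→d8:-→d9:-→d10:-→d11:-→d12:-→d13:-→d14:-→d15:-→d16:-→d17:-→d18:H2→d19:-→d20:-→d21:-→d22:-→d23:-→d24:-→d25:-→d26:-→d27:-→d28:H0→d29:-→d30:H0 -> H0
  add 88.122.12.0/23 -> H1 at depth 23
  add 88.122.12.137/32 -> H1 at depth 32
  lookup 88.122.12.33: bits 010110000111101000001100 walk d0:H1→d1:-→d2:-→d3:-→d4:-→d5:-→d6:-→d7:-→d8:-→d9:-→d10:-→d11:-→d12:-→d13:-→d14:-→d15:-→d16:-→d17:-→d18:H2→d19:-→d20:-→d21:-→d22:-→d23:H1→d24:- -> H1
  add 88.0.0.0/8 -> H2 at depth 8
  lookup 101.189.127.128: bits 0110010110111101011111111000 walk d0:H1→d1:-→d2:-→d3:-→d4:-→d5:-→d6:-→d7:H2→d8:-→d9:-→d10:-→d11:-→d12:H0→d13:-→d14:-→d15:-→d16:-→d17:-→d18:-→d19:-→d20:-→d21:-→d22:-→d23:-→d24:-→d25:-→d26:-→d27:-→d28:H2 -> H2
  - 101.189.127.128/28 clear@28
  add 0.0.0.0/0 -> H1 at depth 0

== LOOKUPS ==
["H0","H0","H0","H0","H2","H0","H1","H2"]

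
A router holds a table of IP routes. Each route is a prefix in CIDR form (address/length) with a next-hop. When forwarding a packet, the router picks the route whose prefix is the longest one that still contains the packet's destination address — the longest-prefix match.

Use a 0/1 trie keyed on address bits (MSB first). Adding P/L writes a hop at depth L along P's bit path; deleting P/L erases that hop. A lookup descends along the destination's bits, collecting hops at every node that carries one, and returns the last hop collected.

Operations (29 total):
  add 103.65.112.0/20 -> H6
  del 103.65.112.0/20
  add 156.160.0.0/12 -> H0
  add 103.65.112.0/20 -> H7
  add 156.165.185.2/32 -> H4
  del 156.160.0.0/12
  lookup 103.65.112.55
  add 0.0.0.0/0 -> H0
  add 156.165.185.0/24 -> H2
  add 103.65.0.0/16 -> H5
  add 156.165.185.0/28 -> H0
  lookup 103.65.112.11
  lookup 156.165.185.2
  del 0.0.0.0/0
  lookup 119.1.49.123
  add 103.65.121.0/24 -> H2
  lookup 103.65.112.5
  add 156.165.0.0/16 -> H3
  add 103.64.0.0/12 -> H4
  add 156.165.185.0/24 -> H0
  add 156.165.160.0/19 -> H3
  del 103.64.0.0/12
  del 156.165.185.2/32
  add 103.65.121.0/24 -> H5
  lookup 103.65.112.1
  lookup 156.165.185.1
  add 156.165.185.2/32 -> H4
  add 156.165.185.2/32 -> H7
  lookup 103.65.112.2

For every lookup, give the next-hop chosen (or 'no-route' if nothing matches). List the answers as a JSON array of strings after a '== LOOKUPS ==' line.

Apply in order:
  add 103.65.112.0/20 -> H6 at depth 20
  - 103.65.112.0/20 clear@20
  add 156.160.0.0/12 -> H0 at depth 12
  add 103.65.112.0/20 -> H7 at depth 20
  add 156.165.185.2/32 -> H4 at depth 32
  - 156.160.0.0/12 clear@12
  Q 103.65.112.55: descend 01100111010000010111 ; hops seen [H7] ; pick H7
  add 0.0.0.0/0 -> H0 at depth 0
  add 156.165.185.0/24 -> H2 at depth 24
  add 103.65.0.0/16 -> H5 at depth 16
  add 156.165.185.0/28 -> H0 at depth 28
  Q 103.65.112.11: descend 01100111010000010111 ; hops seen [H0,H5,H7] ; pick H7
  Q 156.165.185.2: descend 10011100101001011011100100000010 ; hops seen [H0,H2,H0,H4] ; pick H4
  - 0.0.0.0/0 clear@0
  Q 119.1.49.123: descend 011 ; hops seen [∅] ; pick no-route
  add 103.65.121.0/24 -> H2 at depth 24
  Q 103.65.112.5: descend 01100111010000010111 ; hops seen [H5,H7] ; pick H7
  add 156.165.0.0/16 -> H3 at depth 16
  add 103.64.0.0/12 -> H4 at depth 12
  add 156.165.185.0/24 -> H0 at depth 24
  add 156.165.160.0/19 -> H3 at depth 19
  - 103.64.0.0/12 clear@12
  - 156.165.185.2/32 clear@32
  add 103.65.121.0/24 -> H5 at depth 24
  Q 103.65.112.1: descend 01100111010000010111 ; hops seen [H5,H7] ; pick H7
  Q 156.165.185.1: descend 100111001010010110111001000000 ; hops seen [H3,H3,H0,H0] ; pick H0
  add 156.165.185.2/32 -> H4 at depth 32
  add 156.165.185.2/32 -> H7 at depth 32
  Q 103.65.112.2: descend 01100111010000010111 ; hops seen [H5,H7] ; pick H7

== LOOKUPS ==
["H7","H7","H4","no-route","H7","H7","H0","H7"]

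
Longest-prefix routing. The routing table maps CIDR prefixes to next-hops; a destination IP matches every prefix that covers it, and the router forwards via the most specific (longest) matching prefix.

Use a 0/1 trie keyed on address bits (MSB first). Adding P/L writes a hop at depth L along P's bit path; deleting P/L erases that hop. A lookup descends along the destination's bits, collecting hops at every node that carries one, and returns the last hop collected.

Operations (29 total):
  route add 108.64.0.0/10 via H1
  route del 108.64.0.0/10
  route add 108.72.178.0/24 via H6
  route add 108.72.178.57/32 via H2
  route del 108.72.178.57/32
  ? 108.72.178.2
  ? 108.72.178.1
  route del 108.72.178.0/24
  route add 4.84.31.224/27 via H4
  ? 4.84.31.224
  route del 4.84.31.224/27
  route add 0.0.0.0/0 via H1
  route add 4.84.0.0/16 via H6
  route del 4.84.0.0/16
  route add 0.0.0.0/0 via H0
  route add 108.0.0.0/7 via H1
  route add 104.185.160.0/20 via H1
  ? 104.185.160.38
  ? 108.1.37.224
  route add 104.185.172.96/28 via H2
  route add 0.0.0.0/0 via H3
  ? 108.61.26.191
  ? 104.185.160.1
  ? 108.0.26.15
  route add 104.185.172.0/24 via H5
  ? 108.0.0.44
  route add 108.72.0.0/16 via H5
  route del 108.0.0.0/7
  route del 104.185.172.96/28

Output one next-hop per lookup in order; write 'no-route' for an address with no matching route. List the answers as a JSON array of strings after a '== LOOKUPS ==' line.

Trace:
  add 108.64.0.0/10 -> H1 at depth 10
  del 108.64.0.0/10 (clear depth 10)
  add 108.72.178.0/24 -> H6 at depth 24
  add 108.72.178.57/32 -> H2 at depth 32
  del 108.72.178.57/32 (clear depth 32)
  ? 108.72.178.2  path d0:-→d1:-→d2:-→d3:-→d4:-→d5:-→d6:-→d7:-→d8:-→d9:-→d10:-→d11:-→d12:-→d13:-→d14:-→d15:-→d16:-→d17:-→d18:-→d19:-→d20:-→d21:-→d22:-→d23:-→d24:H6→d25:-→d26:-  best=H6
  ? 108.72.178.1  path d0:-→d1:-→d2:-→d3:-→d4:-→d5:-→d6:-→d7:-→d8:-→d9:-→d10:-→d11:-→d12:-→d13:-→d14:-→d15:-→d16:-→d17:-→d18:-→d19:-→d20:-→d21:-→d22:-→d23:-→d24:H6→d25:-→d26:-  best=H6
  del 108.72.178.0/24 (clear depth 24)
  add 4.84.31.224/27 -> H4 at depth 27
  ? 4.84.31.224  path d0:-→d1:-→d2:-→d3:-→d4:-→d5:-→d6:-→d7:-→d8:-→d9:-→d10:-→d11:-→d12:-→d13:-→d14:-→d15:-→d16:-→d17:-→d18:-→d19:-→d20:-→d21:-→d22:-→d23:-→d24:-→d25:-→d26:-→d27:H4  best=H4
  del 4.84.31.224/27 (clear depth 27)
  add 0.0.0.0/0 -> H1 at depth 0
  add 4.84.0.0/16 -> H6 at depth 16
  del 4.84.0.0/16 (clear depth 16)
  add 0.0.0.0/0 -> H0 at depth 0
  add 108.0.0.0/7 -> H1 at depth 7
  add 104.185.160.0/20 -> H1 at depth 20
  ? 104.185.160.38  path d0:H0→d1:-→d2:-→d3:-→d4:-→d5:-→d6:-→d7:-→d8:-→d9:-→d10:-→d11:-→d12:-→d13:-→d14:-→d15:-→d16:-→d17:-→d18:-→d19:-→d20:H1  best=H1
  ? 108.1.37.224  path d0:H0→d1:-→d2:-→d3:-→d4:-→d5:-→d6:-→d7:H1→d8:-→d9:-  best=H1
  add 104.185.172.96/28 -> H2 at depth 28
  add 0.0.0.0/0 -> H3 at depth 0
  ? 108.61.26.191  path d0:H3→d1:-→d2:-→d3:-→d4:-→d5:-→d6:-→d7:H1→d8:-→d9:-  best=H1
  ? 104.185.160.1  path d0:H3→d1:-→d2:-→d3:-→d4:-→d5:-→d6:-→d7:-→d8:-→d9:-→d10:-→d11:-→d12:-→d13:-→d14:-→d15:-→d16:-→d17:-→d18:-→d19:-→d20:H1  best=H1
  ? 108.0.26.15  path d0:H3→d1:-→d2:-→d3:-→d4:-→d5:-→d6:-→d7:H1→d8:-→d9:-  best=H1
  add 104.185.172.0/24 -> H5 at depth 24
  ? 108.0.0.44  path d0:H3→d1:-→d2:-→d3:-→d4:-→d5:-→d6:-→d7:H1→d8:-→d9:-  best=H1
  add 108.72.0.0/16 -> H5 at depth 16
  del 108.0.0.0/7 (clear depth 7)
  del 104.185.172.96/28 (clear depth 28)

== LOOKUPS ==
["H6","H6","H4","H1","H1","H1","H1","H1","H1"]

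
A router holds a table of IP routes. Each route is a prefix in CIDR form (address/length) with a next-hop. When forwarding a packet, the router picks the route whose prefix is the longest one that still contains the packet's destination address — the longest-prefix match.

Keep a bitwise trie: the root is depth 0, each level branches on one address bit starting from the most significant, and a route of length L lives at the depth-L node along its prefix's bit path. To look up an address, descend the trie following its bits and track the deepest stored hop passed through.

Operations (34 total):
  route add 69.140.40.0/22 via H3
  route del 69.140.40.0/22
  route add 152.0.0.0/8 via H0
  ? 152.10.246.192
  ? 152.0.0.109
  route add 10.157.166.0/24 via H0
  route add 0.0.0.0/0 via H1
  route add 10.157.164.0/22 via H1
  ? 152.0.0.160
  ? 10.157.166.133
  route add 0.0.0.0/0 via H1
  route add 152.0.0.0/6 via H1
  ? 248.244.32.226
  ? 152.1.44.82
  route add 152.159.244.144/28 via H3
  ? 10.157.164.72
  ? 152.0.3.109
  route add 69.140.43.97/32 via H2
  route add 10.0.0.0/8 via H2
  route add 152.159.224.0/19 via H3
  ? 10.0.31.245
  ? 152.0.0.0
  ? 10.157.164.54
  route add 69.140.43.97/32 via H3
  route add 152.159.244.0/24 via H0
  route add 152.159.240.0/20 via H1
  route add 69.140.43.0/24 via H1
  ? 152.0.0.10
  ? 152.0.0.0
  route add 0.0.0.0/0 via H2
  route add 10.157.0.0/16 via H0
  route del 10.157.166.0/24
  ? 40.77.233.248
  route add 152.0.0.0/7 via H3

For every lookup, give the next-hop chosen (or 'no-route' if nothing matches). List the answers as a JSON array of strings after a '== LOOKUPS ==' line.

Process each operation:
  + 69.140.40.0/22 (H3) depth=22
  del 69.140.40.0/22 (clear depth 22)
  + 152.0.0.0/8 (H0) depth=8
  ? 152.10.246.192  path d0:-→d1:-→d2:-→d3:-→d4:-→d5:-→d6:-→d7:-→d8:H0  best=H0
  ? 152.0.0.109  path d0:-→d1:-→d2:-→d3:-→d4:-→d5:-→d6:-→d7:-→d8:H0  best=H0
  + 10.157.166.0/24 (H0) depth=24
  + 0.0.0.0/0 (H1) depth=0
  + 10.157.164.0/22 (H1) depth=22
  ? 152.0.0.160  path d0:H1→d1:-→d2:-→d3:-→d4:-→d5:-→d6:-→d7:-→d8:H0  best=H0
  ? 10.157.166.133  path d0:H1→d1:-→d2:-→d3:-→d4:-→d5:-→d6:-→d7:-→d8:-→d9:-→d10:-→d11:-→d12:-→d13:-→d14:-→d15:-→d16:-→d17:-→d18:-→d19:-→d20:-→d21:-→d22:H1→d23:-→d24:H0  best=H0
  + 0.0.0.0/0 (H1) depth=0
  + 152.0.0.0/6 (H1) depth=6
  ? 248.244.32.226  path d0:H1→d1:-  best=H1
  ? 152.1.44.82  path d0:H1→d1:-→d2:-→d3:-→d4:-→d5:-→d6:H1→d7:-→d8:H0  best=H0
  + 152.159.244.144/28 (H3) depth=28
  ? 10.157.164.72  path d0:H1→d1:-→d2:-→d3:-→d4:-→d5:-→d6:-→d7:-→d8:-→d9:-→d10:-→d11:-→d12:-→d13:-→d14:-→d15:-→d16:-→d17:-→d18:-→d19:-→d20:-→d21:-→d22:H1  best=H1
  ? 152.0.3.109  path d0:H1→d1:-→d2:-→d3:-→d4:-→d5:-→d6:H1→d7:-→d8:H0  best=H0
  + 69.140.43.97/32 (H2) depth=32
  + 10.0.0.0/8 (H2) depth=8
  + 152.159.224.0/19 (H3) depth=19
  ? 10.0.31.245  path d0:H1→d1:-→d2:-→d3:-→d4:-→d5:-→d6:-→d7:-→d8:H2  best=H2
  ? 152.0.0.0  path d0:H1→d1:-→d2:-→d3:-→d4:-→d5:-→d6:H1→d7:-→d8:H0  best=H0
  ? 10.157.164.54  path d0:H1→d1:-→d2:-→d3:-→d4:-→d5:-→d6:-→d7:-→d8:H2→d9:-→d10:-→d11:-→d12:-→d13:-→d14:-→d15:-→d16:-→d17:-→d18:-→d19:-→d20:-→d21:-→d22:H1  best=H1
  + 69.140.43.97/32 (H3) depth=32
  + 152.159.244.0/24 (H0) depth=24
  + 152.159.240.0/20 (H1) depth=20
  + 69.140.43.0/24 (H1) depth=24
  ? 152.0.0.10  path d0:H1→d1:-→d2:-→d3:-→d4:-→d5:-→d6:H1→d7:-→d8:H0  best=H0
  ? 152.0.0.0  path d0:H1→d1:-→d2:-→d3:-→d4:-→d5:-→d6:H1→d7:-→d8:H0  best=H0
  + 0.0.0.0/0 (H2) depth=0
  + 10.157.0.0/16 (H0) depth=16
  del 10.157.166.0/24 (clear depth 24)
  ? 40.77.233.248  path d0:H2→d1:-→d2:-  best=H2
  + 152.0.0.0/7 (H3) depth=7

== LOOKUPS ==
["H0","H0","H0","H0","H1","H0","H1","H0","H2","H0","H1","H0","H0","H2"]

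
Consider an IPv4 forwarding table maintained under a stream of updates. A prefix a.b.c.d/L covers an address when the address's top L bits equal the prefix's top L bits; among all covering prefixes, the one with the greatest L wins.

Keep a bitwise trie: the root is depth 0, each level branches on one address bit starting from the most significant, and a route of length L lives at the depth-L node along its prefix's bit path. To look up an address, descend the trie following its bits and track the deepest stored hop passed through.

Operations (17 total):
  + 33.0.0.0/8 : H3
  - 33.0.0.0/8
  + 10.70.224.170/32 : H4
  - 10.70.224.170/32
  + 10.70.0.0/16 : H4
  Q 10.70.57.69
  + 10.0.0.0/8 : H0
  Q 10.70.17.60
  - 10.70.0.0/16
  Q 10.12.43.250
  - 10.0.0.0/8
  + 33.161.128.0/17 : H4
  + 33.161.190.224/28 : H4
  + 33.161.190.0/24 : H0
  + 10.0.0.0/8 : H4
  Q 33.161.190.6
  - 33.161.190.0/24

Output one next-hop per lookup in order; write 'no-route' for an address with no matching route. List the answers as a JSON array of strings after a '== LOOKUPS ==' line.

Apply in order:
  + 33.0.0.0/8 (H3) depth=8
  - 33.0.0.0/8 clear@8
  + 10.70.224.170/32 (H4) depth=32
  - 10.70.224.170/32 clear@32
  + 10.70.0.0/16 (H4) depth=16
  ? 10.70.57.69  path d0:-→d1:-→d2:-→d3:-→d4:-→d5:-→d6:-→d7:-→d8:-→d9:-→d10:-→d11:-→d12:-→d13:-→d14:-→d15:-→d16:H4  best=H4
  + 10.0.0.0/8 (H0) depth=8
  ? 10.70.17.60  path d0:-→d1:-→d2:-→d3:-→d4:-→d5:-→d6:-→d7:-→d8:H0→d9:-→d10:-→d11:-→d12:-→d13:-→d14:-→d15:-→d16:H4  best=H4
  - 10.70.0.0/16 clear@16
  ? 10.12.43.250  path d0:-→d1:-→d2:-→d3:-→d4:-→d5:-→d6:-→d7:-→d8:H0→d9:-  best=H0
  - 10.0.0.0/8 clear@8
  + 33.161.128.0/17 (H4) depth=17
  + 33.161.190.224/28 (H4) depth=28
  + 33.161.190.0/24 (H0) depth=24
  + 10.0.0.0/8 (H4) depth=8
  ? 33.161.190.6  path d0:-→d1:-→d2:-→d3:-→d4:-→d5:-→d6:-→d7:-→d8:-→d9:-→d10:-→d11:-→d12:-→d13:-→d14:-→d15:-→d16:-→d17:H4→d18:-→d19:-→d20:-→d21:-→d22:-→d23:-→d24:H0  best=H0
  - 33.161.190.0/24 clear@24

== LOOKUPS ==
["H4","H4","H0","H0"]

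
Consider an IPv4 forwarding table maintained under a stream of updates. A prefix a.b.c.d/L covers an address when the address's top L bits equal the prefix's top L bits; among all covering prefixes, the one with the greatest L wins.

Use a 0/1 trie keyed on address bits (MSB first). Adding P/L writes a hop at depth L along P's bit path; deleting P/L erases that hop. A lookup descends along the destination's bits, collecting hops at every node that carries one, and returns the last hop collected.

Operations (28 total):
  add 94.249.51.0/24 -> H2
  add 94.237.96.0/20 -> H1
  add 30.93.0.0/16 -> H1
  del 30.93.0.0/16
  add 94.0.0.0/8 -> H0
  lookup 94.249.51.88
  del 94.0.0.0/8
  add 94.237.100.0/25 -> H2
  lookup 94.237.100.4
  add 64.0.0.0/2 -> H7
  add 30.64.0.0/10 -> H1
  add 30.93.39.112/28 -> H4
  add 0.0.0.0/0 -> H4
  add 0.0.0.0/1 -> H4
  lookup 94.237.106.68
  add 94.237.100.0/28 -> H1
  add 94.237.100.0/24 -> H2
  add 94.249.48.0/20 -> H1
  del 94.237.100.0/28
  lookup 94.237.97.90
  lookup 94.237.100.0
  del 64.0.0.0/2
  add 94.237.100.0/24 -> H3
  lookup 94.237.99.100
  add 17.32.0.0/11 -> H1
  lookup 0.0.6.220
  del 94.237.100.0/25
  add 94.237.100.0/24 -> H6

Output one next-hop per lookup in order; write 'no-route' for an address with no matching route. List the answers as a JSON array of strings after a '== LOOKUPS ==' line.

Process each operation:
  add 94.249.51.0/24 -> H2 at depth 24
  add 94.237.96.0/20 -> H1 at depth 20
  add 30.93.0.0/16 -> H1 at depth 16
  - 30.93.0.0/16 clear@16
  add 94.0.0.0/8 -> H0 at depth 8
  ? 94.249.51.88  path d0:-→d1:-→d2:-→d3:-→d4:-→d5:-→d6:-→d7:-→d8:H0→d9:-→d10:-→d11:-→d12:-→d13:-→d14:-→d15:-→d16:-→d17:-→d18:-→d19:-→d20:-→d21:-→d22:-→d23:-→d24:H2  best=H2
  - 94.0.0.0/8 clear@8
  add 94.237.100.0/25 -> H2 at depth 25
  ? 94.237.100.4  path d0:-→d1:-→d2:-→d3:-→d4:-→d5:-→d6:-→d7:-→d8:-→d9:-→d10:-→d11:-→d12:-→d13:-→d14:-→d15:-→d16:-→d17:-→d18:-→d19:-→d20:H1→d21:-→d22:-→d23:-→d24:-→d25:H2  best=H2
  add 64.0.0.0/2 -> H7 at depth 2
  add 30.64.0.0/10 -> H1 at depth 10
  add 30.93.39.112/28 -> H4 at depth 28
  add 0.0.0.0/0 -> H4 at depth 0
  add 0.0.0.0/1 -> H4 at depth 1
  ? 94.237.106.68  path d0:H4→d1:H4→d2:H7→d3:-→d4:-→d5:-→d6:-→d7:-→d8:-→d9:-→d10:-→d11:-→d12:-→d13:-→d14:-→d15:-→d16:-→d17:-→d18:-→d19:-→d20:H1  best=H1
  add 94.237.100.0/28 -> H1 at depth 28
  add 94.237.100.0/24 -> H2 at depth 24
  add 94.249.48.0/20 -> H1 at depth 20
  - 94.237.100.0/28 clear@28
  ? 94.237.97.90  path d0:H4→d1:H4→d2:H7→d3:-→d4:-→d5:-→d6:-→d7:-→d8:-→d9:-→d10:-→d11:-→d12:-→d13:-→d14:-→d15:-→d16:-→d17:-→d18:-→d19:-→d20:H1→d21:-  best=H1
  ? 94.237.100.0  path d0:H4→d1:H4→d2:H7→d3:-→d4:-→d5:-→d6:-→d7:-→d8:-→d9:-→d10:-→d11:-→d12:-→d13:-→d14:-→d15:-→d16:-→d17:-→d18:-→d19:-→d20:H1→d21:-→d22:-→d23:-→d24:H2→d25:H2→d26:-→d27:-→d28:-  best=H2
  - 64.0.0.0/2 clear@2
  add 94.237.100.0/24 -> H3 at depth 24
  ? 94.237.99.100  path d0:H4→d1:H4→d2:-→d3:-→d4:-→d5:-→d6:-→d7:-→d8:-→d9:-→d10:-→d11:-→d12:-→d13:-→d14:-→d15:-→d16:-→d17:-→d18:-→d19:-→d20:H1→d21:-  best=H1
  add 17.32.0.0/11 -> H1 at depth 11
  ? 0.0.6.220  path d0:H4→d1:H4→d2:-→d3:-  best=H4
  - 94.237.100.0/25 clear@25
  add 94.237.100.0/24 -> H6 at depth 24

== LOOKUPS ==
["H2","H2","H1","H1","H2","H1","H4"]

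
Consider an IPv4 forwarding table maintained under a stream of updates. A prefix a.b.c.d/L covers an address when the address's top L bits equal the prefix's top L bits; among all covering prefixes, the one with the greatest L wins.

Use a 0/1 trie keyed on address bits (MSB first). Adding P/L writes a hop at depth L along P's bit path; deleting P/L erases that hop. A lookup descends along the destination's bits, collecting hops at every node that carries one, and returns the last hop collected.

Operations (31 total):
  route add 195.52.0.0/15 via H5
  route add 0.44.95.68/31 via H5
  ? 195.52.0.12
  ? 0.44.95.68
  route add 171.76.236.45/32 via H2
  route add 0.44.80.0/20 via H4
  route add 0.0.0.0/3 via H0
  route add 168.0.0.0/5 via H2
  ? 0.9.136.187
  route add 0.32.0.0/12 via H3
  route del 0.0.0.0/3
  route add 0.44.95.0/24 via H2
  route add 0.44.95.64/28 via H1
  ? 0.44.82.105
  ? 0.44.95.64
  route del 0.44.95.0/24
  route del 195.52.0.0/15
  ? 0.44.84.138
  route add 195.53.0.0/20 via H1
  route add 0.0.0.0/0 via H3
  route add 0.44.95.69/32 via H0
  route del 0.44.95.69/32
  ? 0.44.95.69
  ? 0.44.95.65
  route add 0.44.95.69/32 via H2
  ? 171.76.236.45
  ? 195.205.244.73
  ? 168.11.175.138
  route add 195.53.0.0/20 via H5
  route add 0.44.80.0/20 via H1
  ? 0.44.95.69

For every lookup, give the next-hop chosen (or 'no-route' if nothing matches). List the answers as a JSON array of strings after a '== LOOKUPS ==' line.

Apply in order:
  + 195.52.0.0/15 (H5) depth=15
  + 0.44.95.68/31 (H5) depth=31
  lookup 195.52.0.12: bits 110000110011010 walk d0:-→d1:-→d2:-→d3:-→d4:-→d5:-→d6:-→d7:-→d8:-→d9:-→d10:-→d11:-→d12:-→d13:-→d14:-→d15:H5 -> H5
  lookup 0.44.95.68: bits 0000000000101100010111110100010 walk d0:-→d1:-→d2:-→d3:-→d4:-→d5:-→d6:-→d7:-→d8:-→d9:-→d10:-→d11:-→d12:-→d13:-→d14:-→d15:-→d16:-→d17:-→d18:-→d19:-→d20:-→d21:-→d22:-→d23:-→d24:-→d25:-→d26:-→d27:-→d28:-→d29:-→d30:-→d31:H5 -> H5
  + 171.76.236.45/32 (H2) depth=32
  + 0.44.80.0/20 (H4) depth=20
  + 0.0.0.0/3 (H0) depth=3
  + 168.0.0.0/5 (H2) depth=5
  lookup 0.9.136.187: bits 0000000000 walk d0:-→d1:-→d2:-→d3:H0→d4:-→d5:-→d6:-→d7:-→d8:-→d9:-→d10:- -> H0
  + 0.32.0.0/12 (H3) depth=12
  - 0.0.0.0/3 clear@3
  + 0.44.95.0/24 (H2) depth=24
  + 0.44.95.64/28 (H1) depth=28
  lookup 0.44.82.105: bits 00000000001011000101 walk d0:-→d1:-→d2:-→d3:-→d4:-→d5:-→d6:-→d7:-→d8:-→d9:-→d10:-→d11:-→d12:H3→d13:-→d14:-→d15:-→d16:-→d17:-→d18:-→d19:-→d20:H4 -> H4
  lookup 0.44.95.64: bits 00000000001011000101111101000 walk d0:-→d1:-→d2:-→d3:-→d4:-→d5:-→d6:-→d7:-→d8:-→d9:-→d10:-→d11:-→d12:H3→d13:-→d14:-→d15:-→d16:-→d17:-→d18:-→d19:-→d20:H4→d21:-→d22:-→d23:-→d24:H2→d25:-→d26:-→d27:-→d28:H1→d29:- -> H1
  - 0.44.95.0/24 clear@24
  - 195.52.0.0/15 clear@15
  lookup 0.44.84.138: bits 00000000001011000101 walk d0:-→d1:-→d2:-→d3:-→d4:-→d5:-→d6:-→d7:-→d8:-→d9:-→d10:-→d11:-→d12:H3→d13:-→d14:-→d15:-→d16:-→d17:-→d18:-→d19:-→d20:H4 -> H4
  + 195.53.0.0/20 (H1) depth=20
  + 0.0.0.0/0 (H3) depth=0
  + 0.44.95.69/32 (H0) depth=32
  - 0.44.95.69/32 clear@32
  lookup 0.44.95.69: bits 00000000001011000101111101000101 walk d0:H3→d1:-→d2:-→d3:-→d4:-→d5:-→d6:-→d7:-→d8:-→d9:-→d10:-→d11:-→d12:H3→d13:-→d14:-→d15:-→d16:-→d17:-→d18:-→d19:-→d20:H4→d21:-→d22:-→d23:-→d24:-→d25:-→d26:-→d27:-→d28:H1→d29:-→d30:-→d31:H5→d32:- -> H5
  lookup 0.44.95.65: bits 00000000001011000101111101000 walk d0:H3→d1:-→d2:-→d3:-→d4:-→d5:-→d6:-→d7:-→d8:-→d9:-→d10:-→d11:-→d12:H3→d13:-→d14:-→d15:-→d16:-→d17:-→d18:-→d19:-→d20:H4→d21:-→d22:-→d23:-→d24:-→d25:-→d26:-→d27:-→d28:H1→d29:- -> H1
  + 0.44.95.69/32 (H2) depth=32
  lookup 171.76.236.45: bits 10101011010011001110110000101101 walk d0:H3→d1:-→d2:-→d3:-→d4:-→d5:H2→d6:-→d7:-→d8:-→d9:-→d10:-→d11:-→d12:-→d13:-→d14:-→d15:-→d16:-→d17:-→d18:-→d19:-→d20:-→d21:-→d22:-→d23:-→d24:-→d25:-→d26:-→d27:-→d28:-→d29:-→d30:-→d31:-→d32:H2 -> H2
  lookup 195.205.244.73: bits 11000011 walk d0:H3→d1:-→d2:-→d3:-→d4:-→d5:-→d6:-→d7:-→d8:- -> H3
  lookup 168.11.175.138: bits 101010 walk d0:H3→d1:-→d2:-→d3:-→d4:-→d5:H2→d6:- -> H2
  + 195.53.0.0/20 (H5) depth=20
  + 0.44.80.0/20 (H1) depth=20
  lookup 0.44.95.69: bits 00000000001011000101111101000101 walk d0:H3→d1:-→d2:-→d3:-→d4:-→d5:-→d6:-→d7:-→d8:-→d9:-→d10:-→d11:-→d12:H3→d13:-→d14:-→d15:-→d16:-→d17:-→d18:-→d19:-→d20:H1→d21:-→d22:-→d23:-→d24:-→d25:-→d26:-→d27:-→d28:H1→d29:-→d30:-→d31:H5→d32:H2 -> H2

== LOOKUPS ==
["H5","H5","H0","H4","H1","H4","H5","H1","H2","H3","H2","H2"]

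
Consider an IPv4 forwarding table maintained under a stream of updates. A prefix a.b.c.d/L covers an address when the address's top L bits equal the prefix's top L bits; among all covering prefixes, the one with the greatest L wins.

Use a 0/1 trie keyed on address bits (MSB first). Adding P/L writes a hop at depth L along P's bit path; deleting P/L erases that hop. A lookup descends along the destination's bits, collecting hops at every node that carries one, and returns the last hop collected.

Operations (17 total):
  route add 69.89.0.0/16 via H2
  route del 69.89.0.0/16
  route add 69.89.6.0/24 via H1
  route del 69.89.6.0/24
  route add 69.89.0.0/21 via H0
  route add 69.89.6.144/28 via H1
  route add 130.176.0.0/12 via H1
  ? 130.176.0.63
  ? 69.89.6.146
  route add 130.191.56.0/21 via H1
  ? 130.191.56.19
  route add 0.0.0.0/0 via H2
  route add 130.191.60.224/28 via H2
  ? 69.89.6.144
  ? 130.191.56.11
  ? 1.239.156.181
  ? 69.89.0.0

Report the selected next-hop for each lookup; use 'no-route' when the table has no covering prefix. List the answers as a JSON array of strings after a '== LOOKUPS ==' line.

Trace:
  + 69.89.0.0/16 (H2) depth=16
  - 69.89.0.0/16 clear@16
  + 69.89.6.0/24 (H1) depth=24
  - 69.89.6.0/24 clear@24
  + 69.89.0.0/21 (H0) depth=21
  + 69.89.6.144/28 (H1) depth=28
  + 130.176.0.0/12 (H1) depth=12
  ? 130.176.0.63  path d0:-→d1:-→d2:-→d3:-→d4:-→d5:-→d6:-→d7:-→d8:-→d9:-→d10:-→d11:-→d12:H1  best=H1
  ? 69.89.6.146  path d0:-→d1:-→d2:-→d3:-→d4:-→d5:-→d6:-→d7:-→d8:-→d9:-→d10:-→d11:-→d12:-→d13:-→d14:-→d15:-→d16:-→d17:-→d18:-→d19:-→d20:-→d21:H0→d22:-→d23:-→d24:-→d25:-→d26:-→d27:-→d28:H1  best=H1
  + 130.191.56.0/21 (H1) depth=21
  ? 130.191.56.19  path d0:-→d1:-→d2:-→d3:-→d4:-→d5:-→d6:-→d7:-→d8:-→d9:-→d10:-→d11:-→d12:H1→d13:-→d14:-→d15:-→d16:-→d17:-→d18:-→d19:-→d20:-→d21:H1  best=H1
  + 0.0.0.0/0 (H2) depth=0
  + 130.191.60.224/28 (H2) depth=28
  ? 69.89.6.144  path d0:H2→d1:-→d2:-→d3:-→d4:-→d5:-→d6:-→d7:-→d8:-→d9:-→d10:-→d11:-→d12:-→d13:-→d14:-→d15:-→d16:-→d17:-→d18:-→d19:-→d20:-→d21:H0→d22:-→d23:-→d24:-→d25:-→d26:-→d27:-→d28:H1  best=H1
  ? 130.191.56.11  path d0:H2→d1:-→d2:-→d3:-→d4:-→d5:-→d6:-→d7:-→d8:-→d9:-→d10:-→d11:-→d12:H1→d13:-→d14:-→d15:-→d16:-→d17:-→d18:-→d19:-→d20:-→d21:H1  best=H1
  ? 1.239.156.181  path d0:H2→d1:-  best=H2
  ? 69.89.0.0  path d0:H2→d1:-→d2:-→d3:-→d4:-→d5:-→d6:-→d7:-→d8:-→d9:-→d10:-→d11:-→d12:-→d13:-→d14:-→d15:-→d16:-→d17:-→d18:-→d19:-→d20:-→d21:H0  best=H0

== LOOKUPS ==
["H1","H1","H1","H1","H1","H2","H0"]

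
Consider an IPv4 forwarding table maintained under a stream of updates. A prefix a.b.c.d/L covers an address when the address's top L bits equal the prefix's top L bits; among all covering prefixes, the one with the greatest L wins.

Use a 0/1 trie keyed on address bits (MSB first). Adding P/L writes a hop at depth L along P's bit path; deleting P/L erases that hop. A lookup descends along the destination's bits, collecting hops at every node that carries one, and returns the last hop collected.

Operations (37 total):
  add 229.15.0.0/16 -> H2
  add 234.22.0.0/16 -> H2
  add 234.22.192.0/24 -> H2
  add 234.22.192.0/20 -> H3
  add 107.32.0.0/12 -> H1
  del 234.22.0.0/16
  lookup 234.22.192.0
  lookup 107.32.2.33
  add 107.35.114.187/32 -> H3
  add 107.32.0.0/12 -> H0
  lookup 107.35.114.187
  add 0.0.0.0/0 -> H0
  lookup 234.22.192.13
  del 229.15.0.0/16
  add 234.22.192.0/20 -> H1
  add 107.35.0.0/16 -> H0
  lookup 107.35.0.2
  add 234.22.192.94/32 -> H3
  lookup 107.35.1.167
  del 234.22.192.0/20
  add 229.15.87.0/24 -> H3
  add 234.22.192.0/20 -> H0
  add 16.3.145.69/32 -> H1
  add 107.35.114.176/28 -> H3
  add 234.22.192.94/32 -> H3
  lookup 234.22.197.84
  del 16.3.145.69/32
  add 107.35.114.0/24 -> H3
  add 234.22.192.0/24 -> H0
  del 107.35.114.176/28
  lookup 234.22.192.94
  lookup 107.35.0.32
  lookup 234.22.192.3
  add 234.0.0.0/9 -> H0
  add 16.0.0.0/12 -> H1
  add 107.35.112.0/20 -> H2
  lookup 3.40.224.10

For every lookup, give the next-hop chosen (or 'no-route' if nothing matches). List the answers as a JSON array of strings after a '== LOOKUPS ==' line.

Trace:
  add 229.15.0.0/16 -> H2 at depth 16
  add 234.22.0.0/16 -> H2 at depth 16
  add 234.22.192.0/24 -> H2 at depth 24
  add 234.22.192.0/20 -> H3 at depth 20
  add 107.32.0.0/12 -> H1 at depth 12
  - 234.22.0.0/16 clear@16
  lookup 234.22.192.0: bits 111010100001011011000000 walk d0:-→d1:-→d2:-→d3:-→d4:-→d5:-→d6:-→d7:-→d8:-→d9:-→d10:-→d11:-→d12:-→d13:-→d14:-→d15:-→d16:-→d17:-→d18:-→d19:-→d20:H3→d21:-→d22:-→d23:-→d24:H2 -> H2
  lookup 107.32.2.33: bits 011010110010 walk d0:-→d1:-→d2:-→d3:-→d4:-→d5:-→d6:-→d7:-→d8:-→d9:-→d10:-→d11:-→d12:H1 -> H1
  add 107.35.114.187/32 -> H3 at depth 32
  add 107.32.0.0/12 -> H0 at depth 12
  lookup 107.35.114.187: bits 01101011001000110111001010111011 walk d0:-→d1:-→d2:-→d3:-→d4:-→d5:-→d6:-→d7:-→d8:-→d9:-→d10:-→d11:-→d12:H0→d13:-→d14:-→d15:-→d16:-→d17:-→d18:-→d19:-→d20:-→d21:-→d22:-→d23:-→d24:-→d25:-→d26:-→d27:-→d28:-→d29:-→d30:-→d31:-→d32:H3 -> H3
  add 0.0.0.0/0 -> H0 at depth 0
  lookup 234.22.192.13: bits 111010100001011011000000 walk d0:H0→d1:-→d2:-→d3:-→d4:-→d5:-→d6:-→d7:-→d8:-→d9:-→d10:-→d11:-→d12:-→d13:-→d14:-→d15:-→d16:-→d17:-→d18:-→d19:-→d20:H3→d21:-→d22:-→d23:-→d24:H2 -> H2
  - 229.15.0.0/16 clear@16
  add 234.22.192.0/20 -> H1 at depth 20
  add 107.35.0.0/16 -> H0 at depth 16
  lookup 107.35.0.2: bits 01101011001000110 walk d0:H0→d1:-→d2:-→d3:-→d4:-→d5:-→d6:-→d7:-→d8:-→d9:-→d10:-→d11:-→d12:H0→d13:-→d14:-→d15:-→d16:H0→d17:- -> H0
  add 234.22.192.94/32 -> H3 at depth 32
  lookup 107.35.1.167: bits 01101011001000110 walk d0:H0→d1:-→d2:-→d3:-→d4:-→d5:-→d6:-→d7:-→d8:-→d9:-→d10:-→d11:-→d12:H0→d13:-→d14:-→d15:-→d16:H0→d17:- -> H0
  - 234.22.192.0/20 clear@20
  add 229.15.87.0/24 -> H3 at depth 24
  add 234.22.192.0/20 -> H0 at depth 20
  add 16.3.145.69/32 -> H1 at depth 32
  add 107.35.114.176/28 -> H3 at depth 28
  add 234.22.192.94/32 -> H3 at depth 32
  lookup 234.22.197.84: bits 111010100001011011000 walk d0:H0→d1:-→d2:-→d3:-→d4:-→d5:-→d6:-→d7:-→d8:-→d9:-→d10:-→d11:-→d12:-→d13:-→d14:-→d15:-→d16:-→d17:-→d18:-→d19:-→d20:H0→d21:- -> H0
  - 16.3.145.69/32 clear@32
  add 107.35.114.0/24 -> H3 at depth 24
  add 234.22.192.0/24 -> H0 at depth 24
  - 107.35.114.176/28 clear@28
  lookup 234.22.192.94: bits 11101010000101101100000001011110 walk d0:H0→d1:-→d2:-→d3:-→d4:-→d5:-→d6:-→d7:-→d8:-→d9:-→d10:-→d11:-→d12:-→d13:-→d14:-→d15:-→d16:-→d17:-→d18:-→d19:-→d20:H0→d21:-→d22:-→d23:-→d24:H0→d25:-→d26:-→d27:-→d28:-→d29:-→d30:-→d31:-→d32:H3 -> H3
  lookup 107.35.0.32: bits 01101011001000110 walk d0:H0→d1:-→d2:-→d3:-→d4:-→d5:-→d6:-→d7:-→d8:-→d9:-→d10:-→d11:-→d12:H0→d13:-→d14:-→d15:-→d16:H0→d17:- -> H0
  lookup 234.22.192.3: bits 1110101000010110110000000 walk d0:H0→d1:-→d2:-→d3:-→d4:-→d5:-→d6:-→d7:-→d8:-→d9:-→d10:-→d11:-→d12:-→d13:-→d14:-→d15:-→d16:-→d17:-→d18:-→d19:-→d20:H0→d21:-→d22:-→d23:-→d24:H0→d25:- -> H0
  add 234.0.0.0/9 -> H0 at depth 9
  add 16.0.0.0/12 -> H1 at depth 12
  add 107.35.112.0/20 -> H2 at depth 20
  lookup 3.40.224.10: bits 000 walk d0:H0→d1:-→d2:-→d3:- -> H0

== LOOKUPS ==
["H2","H1","H3","H2","H0","H0","H0","H3","H0","H0","H0"]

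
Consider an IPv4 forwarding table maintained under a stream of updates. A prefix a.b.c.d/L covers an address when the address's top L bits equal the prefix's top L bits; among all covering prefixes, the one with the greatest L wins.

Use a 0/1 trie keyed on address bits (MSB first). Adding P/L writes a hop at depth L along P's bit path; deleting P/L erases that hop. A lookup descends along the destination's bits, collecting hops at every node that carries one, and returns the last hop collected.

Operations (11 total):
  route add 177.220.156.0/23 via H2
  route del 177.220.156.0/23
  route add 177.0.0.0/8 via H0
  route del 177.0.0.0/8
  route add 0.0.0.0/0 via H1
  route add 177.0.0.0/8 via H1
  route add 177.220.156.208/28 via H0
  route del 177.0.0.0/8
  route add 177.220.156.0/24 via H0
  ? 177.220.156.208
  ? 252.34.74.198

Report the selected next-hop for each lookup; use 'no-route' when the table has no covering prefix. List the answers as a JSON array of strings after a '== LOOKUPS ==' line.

Process each operation:
  add 177.220.156.0/23 -> H2 at depth 23
  - 177.220.156.0/23 clear@23
  add 177.0.0.0/8 -> H0 at depth 8
  - 177.0.0.0/8 clear@8
  add 0.0.0.0/0 -> H1 at depth 0
  add 177.0.0.0/8 -> H1 at depth 8
  add 177.220.156.208/28 -> H0 at depth 28
  - 177.0.0.0/8 clear@8
  add 177.220.156.0/24 -> H0 at depth 24
  lookup 177.220.156.208: bits 1011000111011100100111001101 walk d0:H1→d1:-→d2:-→d3:-→d4:-→d5:-→d6:-→d7:-→d8:-→d9:-→d10:-→d11:-→d12:-→d13:-→d14:-→d15:-→d16:-→d17:-→d18:-→d19:-→d20:-→d21:-→d22:-→d23:-→d24:H0→d25:-→d26:-→d27:-→d28:H0 -> H0
  lookup 252.34.74.198: bits 1 walk d0:H1→d1:- -> H1

== LOOKUPS ==
["H0","H1"]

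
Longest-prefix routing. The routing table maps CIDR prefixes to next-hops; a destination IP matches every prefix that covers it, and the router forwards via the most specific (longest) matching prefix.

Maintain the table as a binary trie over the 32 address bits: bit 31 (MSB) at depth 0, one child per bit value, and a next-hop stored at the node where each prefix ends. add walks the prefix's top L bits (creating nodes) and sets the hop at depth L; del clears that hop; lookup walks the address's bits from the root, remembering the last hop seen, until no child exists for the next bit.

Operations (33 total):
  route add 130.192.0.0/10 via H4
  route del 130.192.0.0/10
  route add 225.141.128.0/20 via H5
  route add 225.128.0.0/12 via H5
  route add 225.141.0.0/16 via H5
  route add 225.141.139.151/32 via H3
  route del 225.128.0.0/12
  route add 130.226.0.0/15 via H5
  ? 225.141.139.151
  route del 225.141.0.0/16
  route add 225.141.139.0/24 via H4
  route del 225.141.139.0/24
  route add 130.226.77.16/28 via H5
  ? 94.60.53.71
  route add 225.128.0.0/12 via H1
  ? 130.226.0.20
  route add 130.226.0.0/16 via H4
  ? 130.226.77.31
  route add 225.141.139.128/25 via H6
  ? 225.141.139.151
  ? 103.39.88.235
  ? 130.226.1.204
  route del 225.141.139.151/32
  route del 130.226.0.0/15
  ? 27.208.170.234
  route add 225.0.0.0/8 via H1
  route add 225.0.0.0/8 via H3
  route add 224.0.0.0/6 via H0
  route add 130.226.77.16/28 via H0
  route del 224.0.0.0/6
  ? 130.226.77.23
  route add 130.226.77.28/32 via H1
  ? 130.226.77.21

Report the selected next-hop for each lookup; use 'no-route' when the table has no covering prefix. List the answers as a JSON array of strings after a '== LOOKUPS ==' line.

Apply in order:
  + 130.192.0.0/10 (H4) depth=10
  - 130.192.0.0/10 clear@10
  + 225.141.128.0/20 (H5) depth=20
  + 225.128.0.0/12 (H5) depth=12
  + 225.141.0.0/16 (H5) depth=16
  + 225.141.139.151/32 (H3) depth=32
  - 225.128.0.0/12 clear@12
  + 130.226.0.0/15 (H5) depth=15
  Q 225.141.139.151: descend 11100001100011011000101110010111 ; hops seen [H5,H5,H3] ; pick H3
  - 225.141.0.0/16 clear@16
  + 225.141.139.0/24 (H4) depth=24
  - 225.141.139.0/24 clear@24
  + 130.226.77.16/28 (H5) depth=28
  Q 94.60.53.71: descend ε ; hops seen [∅] ; pick no-route
  + 225.128.0.0/12 (H1) depth=12
  Q 130.226.0.20: descend 10000010111000100 ; hops seen [H5] ; pick H5
  + 130.226.0.0/16 (H4) depth=16
  Q 130.226.77.31: descend 1000001011100010010011010001 ; hops seen [H5,H4,H5] ; pick H5
  + 225.141.139.128/25 (H6) depth=25
  Q 225.141.139.151: descend 11100001100011011000101110010111 ; hops seen [H1,H5,H6,H3] ; pick H3
  Q 103.39.88.235: descend ε ; hops seen [∅] ; pick no-route
  Q 130.226.1.204: descend 10000010111000100 ; hops seen [H5,H4] ; pick H4
  - 225.141.139.151/32 clear@32
  - 130.226.0.0/15 clear@15
  Q 27.208.170.234: descend ε ; hops seen [∅] ; pick no-route
  + 225.0.0.0/8 (H1) depth=8
  + 225.0.0.0/8 (H3) depth=8
  + 224.0.0.0/6 (H0) depth=6
  + 130.226.77.16/28 (H0) depth=28
  - 224.0.0.0/6 clear@6
  Q 130.226.77.23: descend 1000001011100010010011010001 ; hops seen [H4,H0] ; pick H0
  + 130.226.77.28/32 (H1) depth=32
  Q 130.226.77.21: descend 1000001011100010010011010001 ; hops seen [H4,H0] ; pick H0

== LOOKUPS ==
["H3","no-route","H5","H5","H3","no-route","H4","no-route","H0","H0"]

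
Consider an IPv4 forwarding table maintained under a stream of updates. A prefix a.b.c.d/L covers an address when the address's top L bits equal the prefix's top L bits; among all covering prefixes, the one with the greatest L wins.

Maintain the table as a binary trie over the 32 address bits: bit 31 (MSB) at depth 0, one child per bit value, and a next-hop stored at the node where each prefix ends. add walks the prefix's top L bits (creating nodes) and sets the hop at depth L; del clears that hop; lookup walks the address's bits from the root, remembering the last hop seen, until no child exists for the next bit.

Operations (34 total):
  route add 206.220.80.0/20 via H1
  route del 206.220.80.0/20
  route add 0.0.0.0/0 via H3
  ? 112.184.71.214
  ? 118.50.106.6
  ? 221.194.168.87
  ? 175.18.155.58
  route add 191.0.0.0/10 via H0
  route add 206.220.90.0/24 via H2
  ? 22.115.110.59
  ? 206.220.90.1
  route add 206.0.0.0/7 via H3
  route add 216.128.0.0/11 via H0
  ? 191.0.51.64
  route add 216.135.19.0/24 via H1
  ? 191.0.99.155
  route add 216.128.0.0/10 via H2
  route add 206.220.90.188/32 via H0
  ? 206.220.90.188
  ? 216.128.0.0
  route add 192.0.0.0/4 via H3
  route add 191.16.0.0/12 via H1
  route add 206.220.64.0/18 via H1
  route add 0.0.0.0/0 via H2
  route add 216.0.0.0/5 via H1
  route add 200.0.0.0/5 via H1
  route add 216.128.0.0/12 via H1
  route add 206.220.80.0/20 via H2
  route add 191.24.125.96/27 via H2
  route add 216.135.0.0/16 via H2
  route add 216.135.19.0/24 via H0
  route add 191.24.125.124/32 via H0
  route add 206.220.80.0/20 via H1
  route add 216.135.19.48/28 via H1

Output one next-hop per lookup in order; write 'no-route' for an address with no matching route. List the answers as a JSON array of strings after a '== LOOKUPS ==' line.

Apply in order:
  add 206.220.80.0/20 -> H1 at depth 20
  - 206.220.80.0/20 clear@20
  add 0.0.0.0/0 -> H3 at depth 0
  Q 112.184.71.214: descend ε ; hops seen [H3] ; pick H3
  Q 118.50.106.6: descend ε ; hops seen [H3] ; pick H3
  Q 221.194.168.87: descend 110 ; hops seen [H3] ; pick H3
  Q 175.18.155.58: descend 1 ; hops seen [H3] ; pick H3
  add 191.0.0.0/10 -> H0 at depth 10
  add 206.220.90.0/24 -> H2 at depth 24
  Q 22.115.110.59: descend ε ; hops seen [H3] ; pick H3
  Q 206.220.90.1: descend 110011101101110001011010 ; hops seen [H3,H2] ; pick H2
  add 206.0.0.0/7 -> H3 at depth 7
  add 216.128.0.0/11 -> H0 at depth 11
  Q 191.0.51.64: descend 1011111100 ; hops seen [H3,H0] ; pick H0
  add 216.135.19.0/24 -> H1 at depth 24
  Q 191.0.99.155: descend 1011111100 ; hops seen [H3,H0] ; pick H0
  add 216.128.0.0/10 -> H2 at depth 10
  add 206.220.90.188/32 -> H0 at depth 32
  Q 206.220.90.188: descend 11001110110111000101101010111100 ; hops seen [H3,H3,H2,H0] ; pick H0
  Q 216.128.0.0: descend 1101100010000 ; hops seen [H3,H2,H0] ; pick H0
  add 192.0.0.0/4 -> H3 at depth 4
  add 191.16.0.0/12 -> H1 at depth 12
  add 206.220.64.0/18 -> H1 at depth 18
  add 0.0.0.0/0 -> H2 at depth 0
  add 216.0.0.0/5 -> H1 at depth 5
  add 200.0.0.0/5 -> H1 at depth 5
  add 216.128.0.0/12 -> H1 at depth 12
  add 206.220.80.0/20 -> H2 at depth 20
  add 191.24.125.96/27 -> H2 at depth 27
  add 216.135.0.0/16 -> H2 at depth 16
  add 216.135.19.0/24 -> H0 at depth 24
  add 191.24.125.124/32 -> H0 at depth 32
  add 206.220.80.0/20 -> H1 at depth 20
  add 216.135.19.48/28 -> H1 at depth 28

== LOOKUPS ==
["H3","H3","H3","H3","H3","H2","H0","H0","H0","H0"]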